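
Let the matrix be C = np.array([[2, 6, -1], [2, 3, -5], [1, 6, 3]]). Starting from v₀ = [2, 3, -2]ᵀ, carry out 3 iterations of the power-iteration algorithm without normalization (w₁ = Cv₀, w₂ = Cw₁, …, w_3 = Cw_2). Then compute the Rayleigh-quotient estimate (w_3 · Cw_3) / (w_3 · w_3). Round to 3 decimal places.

w1 = Cv₀ = (2·2 + 6·3 + (-1)·(-2); 2·2 + 3·3 + (-5)·(-2); 1·2 + 6·3 + 3·(-2)) = (24, 23, 14)
w2 = Cw1 = (2·24 + 6·23 + (-1)·14; 2·24 + 3·23 + (-5)·14; 1·24 + 6·23 + 3·14) = (172, 47, 204)
w3 = Cw2 = (422, -535, 1066)
Cw3 = (-3432, -6091, 410)
w3·Cw3 = 422·(-3432) + (-535)·(-6091) + 1066·410 = 2247441; w3·w3 = 422·422 + (-535)·(-535) + 1066·1066 = 1600665
λ ≈ 2247441/1600665 = 1.404

1.404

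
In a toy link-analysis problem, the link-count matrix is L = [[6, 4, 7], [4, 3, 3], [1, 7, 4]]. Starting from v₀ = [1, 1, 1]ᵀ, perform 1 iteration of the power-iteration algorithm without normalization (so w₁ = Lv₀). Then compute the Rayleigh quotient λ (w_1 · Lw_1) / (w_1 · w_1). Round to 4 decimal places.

w1 = Lv₀ = (6·1 + 4·1 + 7·1; 4·1 + 3·1 + 3·1; 1·1 + 7·1 + 4·1) = (17, 10, 12)
Lw1 = (226, 134, 135)
w1·Lw1 = 17·226 + 10·134 + 12·135 = 6802; w1·w1 = 17·17 + 10·10 + 12·12 = 533
λ ≈ 6802/533 = 12.7617

λ ≈ 12.7617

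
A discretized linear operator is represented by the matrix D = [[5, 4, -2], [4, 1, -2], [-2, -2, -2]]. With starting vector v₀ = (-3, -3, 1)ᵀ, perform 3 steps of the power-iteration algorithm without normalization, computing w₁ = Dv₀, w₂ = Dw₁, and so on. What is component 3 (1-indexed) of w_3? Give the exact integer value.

628

w1 = Dv₀ = (-29, -17, 10)
w2 = Dw1 = (-233, -153, 72)
w3 = Dw2 = (-1921, -1229, 628)
The requested component of w3 is 628.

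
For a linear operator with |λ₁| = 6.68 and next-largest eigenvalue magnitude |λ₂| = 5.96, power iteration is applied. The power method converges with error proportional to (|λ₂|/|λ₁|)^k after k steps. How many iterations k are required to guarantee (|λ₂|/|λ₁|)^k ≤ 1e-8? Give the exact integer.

|λ₂/λ₁| = 5.96/6.68 = 0.89222
Need k ≥ ln(1e-8) / ln(0.89222) = -18.4207 / -0.1140 ≈ 161.518
Smallest integer k satisfying the bound: 162

162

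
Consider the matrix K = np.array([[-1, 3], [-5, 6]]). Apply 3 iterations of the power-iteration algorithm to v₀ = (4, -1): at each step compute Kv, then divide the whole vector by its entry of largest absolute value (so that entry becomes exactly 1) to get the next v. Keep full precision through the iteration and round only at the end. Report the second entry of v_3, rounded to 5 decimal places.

1.00000

Kv0 = (-7.000000, -26.000000); divide by -26.000000 → v1 = (0.269231, 1.000000)
Kv1 = (2.730769, 4.653846); divide by 4.653846 → v2 = (0.586777, 1.000000)
Kv2 = (2.413223, 3.066116); divide by 3.066116 → v3 = (0.787062, 1.000000)
Requested entry of v3: -371/-371 = 1.00000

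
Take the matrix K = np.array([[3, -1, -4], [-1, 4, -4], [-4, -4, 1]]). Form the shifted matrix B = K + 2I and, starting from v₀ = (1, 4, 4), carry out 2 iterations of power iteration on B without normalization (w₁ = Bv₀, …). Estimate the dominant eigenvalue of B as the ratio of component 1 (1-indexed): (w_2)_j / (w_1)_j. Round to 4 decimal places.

3.3333

B = K + 2I has rows (5, -1, -4); (-1, 6, -4); (-4, -4, 3)
w1 = Bv₀ = (5·1 + (-1)·4 + (-4)·4; (-1)·1 + 6·4 + (-4)·4; (-4)·1 + (-4)·4 + 3·4) = (-15, 7, -8)
w2 = Bw1 = (5·(-15) + (-1)·7 + (-4)·(-8); (-1)·(-15) + 6·7 + (-4)·(-8); (-4)·(-15) + (-4)·7 + 3·(-8)) = (-50, 89, 8)
Ratio: -50/-15 = 3.3333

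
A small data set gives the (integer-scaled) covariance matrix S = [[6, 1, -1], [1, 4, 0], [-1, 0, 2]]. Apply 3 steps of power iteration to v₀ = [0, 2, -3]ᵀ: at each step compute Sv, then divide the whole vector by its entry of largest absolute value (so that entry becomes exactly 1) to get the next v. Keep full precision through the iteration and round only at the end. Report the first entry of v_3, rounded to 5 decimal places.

1.00000

Sv0 = (5.000000, 8.000000, -6.000000); divide by 8.000000 → v1 = (0.625000, 1.000000, -0.750000)
Sv1 = (5.500000, 4.625000, -2.125000); divide by 5.500000 → v2 = (1.000000, 0.840909, -0.386364)
Sv2 = (7.227273, 4.363636, -1.772727); divide by 7.227273 → v3 = (1.000000, 0.603774, -0.245283)
Requested entry of v3: 318/318 = 1.00000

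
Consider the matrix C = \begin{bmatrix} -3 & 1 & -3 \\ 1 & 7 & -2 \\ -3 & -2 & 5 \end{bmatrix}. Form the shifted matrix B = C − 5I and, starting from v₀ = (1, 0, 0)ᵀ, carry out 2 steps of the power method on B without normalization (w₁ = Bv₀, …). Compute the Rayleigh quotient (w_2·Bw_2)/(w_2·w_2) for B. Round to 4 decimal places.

μ ≈ -8.9893

B = C − 5I has rows (-8, 1, -3); (1, 2, -2); (-3, -2, 0)
w1 = Bv₀ = ((-8)·1 + 1·0 + (-3)·0; 1·1 + 2·0 + (-2)·0; (-3)·1 + (-2)·0 + 0·0) = (-8, 1, -3)
w2 = Bw1 = ((-8)·(-8) + 1·1 + (-3)·(-3); 1·(-8) + 2·1 + (-2)·(-3); (-3)·(-8) + (-2)·1 + 0·(-3)) = (74, 0, 22)
Bw2 = (-658, 30, -222)
w2·Bw2 = -53576; w2·w2 = 5960; μ ≈ -53576/5960 = -8.9893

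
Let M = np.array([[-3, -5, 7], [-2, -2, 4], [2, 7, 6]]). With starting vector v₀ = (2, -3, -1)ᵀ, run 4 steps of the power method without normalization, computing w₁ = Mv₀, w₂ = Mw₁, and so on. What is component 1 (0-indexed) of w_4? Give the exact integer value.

-6986

w1 = Mv₀ = ((-3)·2 + (-5)·(-3) + 7·(-1); (-2)·2 + (-2)·(-3) + 4·(-1); 2·2 + 7·(-3) + 6·(-1)) = (2, -2, -23)
w2 = Mw1 = ((-3)·2 + (-5)·(-2) + 7·(-23); (-2)·2 + (-2)·(-2) + 4·(-23); 2·2 + 7·(-2) + 6·(-23)) = (-157, -92, -148)
w3 = Mw2 = (-105, -94, -1846)
w4 = Mw3 = (-12137, -6986, -11944)
The requested component of w4 is -6986.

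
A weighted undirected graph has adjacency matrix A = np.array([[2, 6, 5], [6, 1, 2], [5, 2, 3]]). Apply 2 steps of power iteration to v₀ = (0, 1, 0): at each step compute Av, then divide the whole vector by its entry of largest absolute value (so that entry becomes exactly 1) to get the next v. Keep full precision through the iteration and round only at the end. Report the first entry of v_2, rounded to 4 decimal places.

Av0 = (6.00000, 1.00000, 2.00000); divide by 6.00000 → v1 = (1.00000, 0.16667, 0.33333)
Av1 = (4.66667, 6.83333, 6.33333); divide by 6.83333 → v2 = (0.68293, 1.00000, 0.92683)
Requested entry of v2: 28/41 = 0.6829

0.6829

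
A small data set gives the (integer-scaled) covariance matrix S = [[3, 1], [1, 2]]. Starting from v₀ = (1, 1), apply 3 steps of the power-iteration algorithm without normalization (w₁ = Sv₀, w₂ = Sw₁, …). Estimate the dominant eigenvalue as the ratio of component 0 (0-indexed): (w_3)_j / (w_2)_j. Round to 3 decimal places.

w1 = Sv₀ = (4, 3)
w2 = Sw1 = (15, 10)
w3 = Sw2 = (55, 35)
Ratio at component: 55 / 15 = 3.667

3.667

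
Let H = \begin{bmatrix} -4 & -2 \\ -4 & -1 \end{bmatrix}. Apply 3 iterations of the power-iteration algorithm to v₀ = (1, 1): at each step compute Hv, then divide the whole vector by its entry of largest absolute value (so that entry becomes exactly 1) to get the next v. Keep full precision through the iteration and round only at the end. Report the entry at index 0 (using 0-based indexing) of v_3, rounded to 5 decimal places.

Hv0 = (-6.000000, -5.000000); divide by -6.000000 → v1 = (1.000000, 0.833333)
Hv1 = (-5.666667, -4.833333); divide by -5.666667 → v2 = (1.000000, 0.852941)
Hv2 = (-5.705882, -4.852941); divide by -5.705882 → v3 = (1.000000, 0.850515)
Requested entry of v3: -194/-194 = 1.00000

1.00000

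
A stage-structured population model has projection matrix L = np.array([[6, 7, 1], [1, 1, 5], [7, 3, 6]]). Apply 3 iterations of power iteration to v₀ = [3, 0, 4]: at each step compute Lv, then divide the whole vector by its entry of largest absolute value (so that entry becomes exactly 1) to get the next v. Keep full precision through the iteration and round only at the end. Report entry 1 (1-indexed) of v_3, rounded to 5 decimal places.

Lv0 = (22.000000, 23.000000, 45.000000); divide by 45.000000 → v1 = (0.488889, 0.511111, 1.000000)
Lv1 = (7.511111, 6.000000, 10.955556); divide by 10.955556 → v2 = (0.685598, 0.547667, 1.000000)
Lv2 = (8.947262, 6.233266, 12.442191); divide by 12.442191 → v3 = (0.719107, 0.500978, 1.000000)
Requested entry of v3: 4411/6134 = 0.71911

0.71911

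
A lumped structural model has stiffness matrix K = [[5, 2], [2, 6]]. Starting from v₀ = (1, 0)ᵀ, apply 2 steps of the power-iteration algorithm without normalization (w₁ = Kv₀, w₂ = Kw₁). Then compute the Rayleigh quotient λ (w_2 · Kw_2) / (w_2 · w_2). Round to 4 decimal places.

w1 = Kv₀ = (5·1 + 2·0; 2·1 + 6·0) = (5, 2)
w2 = Kw1 = (5·5 + 2·2; 2·5 + 6·2) = (29, 22)
Kw2 = (189, 190)
w2·Kw2 = 29·189 + 22·190 = 9661; w2·w2 = 29·29 + 22·22 = 1325
λ ≈ 9661/1325 = 7.2913

λ ≈ 7.2913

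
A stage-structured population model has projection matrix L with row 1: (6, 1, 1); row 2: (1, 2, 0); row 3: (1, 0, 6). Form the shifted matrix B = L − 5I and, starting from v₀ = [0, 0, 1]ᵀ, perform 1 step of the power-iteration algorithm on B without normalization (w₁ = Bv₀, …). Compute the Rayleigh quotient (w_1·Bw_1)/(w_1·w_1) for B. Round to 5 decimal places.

B = L − 5I has rows (1, 1, 1); (1, -3, 0); (1, 0, 1)
w1 = Bv₀ = (1, 0, 1)
Bw1 = (2, 1, 2)
w1·Bw1 = 4; w1·w1 = 2; μ ≈ 4/2 = 2.00000

μ ≈ 2.00000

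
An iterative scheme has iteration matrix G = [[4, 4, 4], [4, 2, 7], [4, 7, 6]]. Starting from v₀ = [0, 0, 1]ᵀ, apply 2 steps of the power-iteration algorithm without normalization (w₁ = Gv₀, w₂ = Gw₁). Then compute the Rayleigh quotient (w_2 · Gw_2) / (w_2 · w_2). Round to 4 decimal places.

w1 = Gv₀ = (4·0 + 4·0 + 4·1; 4·0 + 2·0 + 7·1; 4·0 + 7·0 + 6·1) = (4, 7, 6)
w2 = Gw1 = (4·4 + 4·7 + 4·6; 4·4 + 2·7 + 7·6; 4·4 + 7·7 + 6·6) = (68, 72, 101)
Gw2 = (964, 1123, 1382)
w2·Gw2 = 68·964 + 72·1123 + 101·1382 = 285990; w2·w2 = 68·68 + 72·72 + 101·101 = 20009
λ ≈ 285990/20009 = 14.2931

14.2931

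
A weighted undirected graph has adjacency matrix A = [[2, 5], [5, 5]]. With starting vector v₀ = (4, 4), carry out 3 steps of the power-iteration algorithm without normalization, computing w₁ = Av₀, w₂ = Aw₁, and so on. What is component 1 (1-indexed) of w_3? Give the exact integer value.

2212

w1 = Av₀ = (28, 40)
w2 = Aw1 = (256, 340)
w3 = Aw2 = (2212, 2980)
The requested component of w3 is 2212.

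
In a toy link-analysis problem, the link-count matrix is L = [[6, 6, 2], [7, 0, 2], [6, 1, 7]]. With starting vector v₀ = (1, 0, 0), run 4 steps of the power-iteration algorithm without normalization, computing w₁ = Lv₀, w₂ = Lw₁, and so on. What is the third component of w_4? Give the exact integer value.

w1 = Lv₀ = (6, 7, 6)
w2 = Lw1 = (90, 54, 85)
w3 = Lw2 = (1034, 800, 1189)
w4 = Lw3 = (13382, 9616, 15327)
The requested component of w4 is 15327.

15327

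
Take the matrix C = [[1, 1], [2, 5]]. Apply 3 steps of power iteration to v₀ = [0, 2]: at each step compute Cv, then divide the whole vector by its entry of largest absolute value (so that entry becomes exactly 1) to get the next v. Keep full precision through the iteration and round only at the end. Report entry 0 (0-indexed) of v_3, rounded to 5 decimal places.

Cv0 = (2.000000, 10.000000); divide by 10.000000 → v1 = (0.200000, 1.000000)
Cv1 = (1.200000, 5.400000); divide by 5.400000 → v2 = (0.222222, 1.000000)
Cv2 = (1.222222, 5.444444); divide by 5.444444 → v3 = (0.224490, 1.000000)
Requested entry of v3: 66/294 = 0.22449

0.22449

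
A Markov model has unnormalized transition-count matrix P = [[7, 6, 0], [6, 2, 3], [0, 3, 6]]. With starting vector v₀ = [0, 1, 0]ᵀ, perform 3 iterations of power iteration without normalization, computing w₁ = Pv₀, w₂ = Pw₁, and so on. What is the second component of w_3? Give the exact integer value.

494

w1 = Pv₀ = (6, 2, 3)
w2 = Pw1 = (54, 49, 24)
w3 = Pw2 = (672, 494, 291)
The requested component of w3 is 494.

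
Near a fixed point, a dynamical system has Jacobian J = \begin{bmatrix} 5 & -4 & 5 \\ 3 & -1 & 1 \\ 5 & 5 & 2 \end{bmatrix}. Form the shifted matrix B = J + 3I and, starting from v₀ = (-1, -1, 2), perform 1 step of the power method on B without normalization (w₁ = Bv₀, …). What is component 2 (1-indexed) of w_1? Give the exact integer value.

-3

B = J + 3I has rows (8, -4, 5); (3, 2, 1); (5, 5, 5)
w1 = Bv₀ = (6, -3, 0)
Requested component of w1: -3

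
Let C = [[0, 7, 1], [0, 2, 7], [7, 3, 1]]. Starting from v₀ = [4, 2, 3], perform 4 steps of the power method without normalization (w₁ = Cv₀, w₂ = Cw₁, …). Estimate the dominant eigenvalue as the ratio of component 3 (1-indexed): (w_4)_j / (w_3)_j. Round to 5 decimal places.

w1 = Cv₀ = (17, 25, 37)
w2 = Cw1 = (212, 309, 231)
w3 = Cw2 = (2394, 2235, 2642)
w4 = Cw3 = (18287, 22964, 26105)
Ratio at component: 26105 / 2642 = 9.88077

λ ≈ 9.88077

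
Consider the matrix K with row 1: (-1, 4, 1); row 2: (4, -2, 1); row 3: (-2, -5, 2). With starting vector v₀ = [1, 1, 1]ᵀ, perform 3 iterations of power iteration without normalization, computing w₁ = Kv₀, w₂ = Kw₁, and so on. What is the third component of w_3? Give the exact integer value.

-97

w1 = Kv₀ = ((-1)·1 + 4·1 + 1·1; 4·1 + (-2)·1 + 1·1; (-2)·1 + (-5)·1 + 2·1) = (4, 3, -5)
w2 = Kw1 = ((-1)·4 + 4·3 + 1·(-5); 4·4 + (-2)·3 + 1·(-5); (-2)·4 + (-5)·3 + 2·(-5)) = (3, 5, -33)
w3 = Kw2 = (-16, -31, -97)
The requested component of w3 is -97.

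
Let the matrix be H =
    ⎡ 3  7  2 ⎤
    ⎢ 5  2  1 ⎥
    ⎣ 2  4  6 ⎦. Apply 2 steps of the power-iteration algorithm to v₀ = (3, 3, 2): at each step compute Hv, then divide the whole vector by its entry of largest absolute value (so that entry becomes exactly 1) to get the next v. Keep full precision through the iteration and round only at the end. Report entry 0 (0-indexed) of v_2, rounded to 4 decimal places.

Hv0 = (34.00000, 23.00000, 30.00000); divide by 34.00000 → v1 = (1.00000, 0.67647, 0.88235)
Hv1 = (9.50000, 7.23529, 10.00000); divide by 10.00000 → v2 = (0.95000, 0.72353, 1.00000)
Requested entry of v2: 323/340 = 0.9500

0.9500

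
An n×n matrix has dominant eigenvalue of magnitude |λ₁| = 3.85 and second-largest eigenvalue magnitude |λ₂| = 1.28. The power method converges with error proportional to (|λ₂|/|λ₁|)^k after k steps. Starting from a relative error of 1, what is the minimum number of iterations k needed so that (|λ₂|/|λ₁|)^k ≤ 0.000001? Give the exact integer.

13

|λ₂/λ₁| = 1.28/3.85 = 0.33247
Need k ≥ ln(0.000001) / ln(0.33247) = -13.8155 / -1.1012 ≈ 12.546
Smallest integer k satisfying the bound: 13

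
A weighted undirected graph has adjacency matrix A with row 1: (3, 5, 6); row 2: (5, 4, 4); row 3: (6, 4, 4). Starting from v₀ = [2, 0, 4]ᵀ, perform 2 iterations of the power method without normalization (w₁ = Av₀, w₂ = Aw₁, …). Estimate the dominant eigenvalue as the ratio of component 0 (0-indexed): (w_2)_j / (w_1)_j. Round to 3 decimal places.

λ ≈ 12.933

w1 = Av₀ = (30, 26, 28)
w2 = Aw1 = (388, 366, 396)
Ratio at component: 388 / 30 = 12.933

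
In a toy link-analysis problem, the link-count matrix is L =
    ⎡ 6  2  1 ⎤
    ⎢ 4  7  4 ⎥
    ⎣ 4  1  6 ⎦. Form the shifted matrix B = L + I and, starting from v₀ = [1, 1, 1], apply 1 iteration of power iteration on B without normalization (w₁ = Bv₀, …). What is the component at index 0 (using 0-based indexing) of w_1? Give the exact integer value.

10

B = L + I has rows (7, 2, 1); (4, 8, 4); (4, 1, 7)
w1 = Bv₀ = (10, 16, 12)
Requested component of w1: 10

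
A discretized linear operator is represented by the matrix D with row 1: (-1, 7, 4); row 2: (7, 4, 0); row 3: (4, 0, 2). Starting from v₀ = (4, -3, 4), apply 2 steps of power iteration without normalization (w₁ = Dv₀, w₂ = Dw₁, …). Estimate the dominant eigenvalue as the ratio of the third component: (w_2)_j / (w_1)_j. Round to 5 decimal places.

w1 = Dv₀ = (-9, 16, 24)
w2 = Dw1 = (217, 1, 12)
Ratio at component: 12 / 24 = 0.50000

0.50000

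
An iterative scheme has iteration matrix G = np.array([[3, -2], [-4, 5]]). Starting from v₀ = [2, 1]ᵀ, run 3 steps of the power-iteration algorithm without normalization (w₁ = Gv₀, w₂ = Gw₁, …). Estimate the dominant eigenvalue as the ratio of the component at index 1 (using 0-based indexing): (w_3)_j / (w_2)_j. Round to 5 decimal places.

w1 = Gv₀ = (3·2 + (-2)·1; (-4)·2 + 5·1) = (4, -3)
w2 = Gw1 = (3·4 + (-2)·(-3); (-4)·4 + 5·(-3)) = (18, -31)
w3 = Gw2 = (116, -227)
Ratio at component: -227 / -31 = 7.32258

λ ≈ 7.32258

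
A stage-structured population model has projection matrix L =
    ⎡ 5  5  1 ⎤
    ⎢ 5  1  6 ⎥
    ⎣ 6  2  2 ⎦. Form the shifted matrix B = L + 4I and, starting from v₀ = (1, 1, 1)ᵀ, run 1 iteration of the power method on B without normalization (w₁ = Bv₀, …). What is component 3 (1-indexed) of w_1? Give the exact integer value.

14

B = L + 4I has rows (9, 5, 1); (5, 5, 6); (6, 2, 6)
w1 = Bv₀ = (15, 16, 14)
Requested component of w1: 14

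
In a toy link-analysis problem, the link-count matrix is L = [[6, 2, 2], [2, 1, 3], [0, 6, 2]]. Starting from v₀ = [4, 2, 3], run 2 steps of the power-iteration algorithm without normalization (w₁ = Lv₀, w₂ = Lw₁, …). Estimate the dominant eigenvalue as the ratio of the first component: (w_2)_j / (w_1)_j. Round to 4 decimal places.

w1 = Lv₀ = (6·4 + 2·2 + 2·3; 2·4 + 1·2 + 3·3; 0·4 + 6·2 + 2·3) = (34, 19, 18)
w2 = Lw1 = (6·34 + 2·19 + 2·18; 2·34 + 1·19 + 3·18; 0·34 + 6·19 + 2·18) = (278, 141, 150)
Ratio at component: 278 / 34 = 8.1765

8.1765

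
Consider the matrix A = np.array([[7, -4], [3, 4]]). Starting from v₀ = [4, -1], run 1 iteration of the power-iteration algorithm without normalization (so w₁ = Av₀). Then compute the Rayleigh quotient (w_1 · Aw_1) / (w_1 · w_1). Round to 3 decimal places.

λ ≈ 6.588

w1 = Av₀ = (32, 8)
Aw1 = (192, 128)
w1·Aw1 = 32·192 + 8·128 = 7168; w1·w1 = 32·32 + 8·8 = 1088
λ ≈ 7168/1088 = 6.588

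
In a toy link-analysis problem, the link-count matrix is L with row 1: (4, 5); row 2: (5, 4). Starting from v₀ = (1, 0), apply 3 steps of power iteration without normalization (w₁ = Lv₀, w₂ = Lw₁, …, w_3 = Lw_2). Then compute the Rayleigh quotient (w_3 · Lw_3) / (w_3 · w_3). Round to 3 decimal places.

w1 = Lv₀ = (4, 5)
w2 = Lw1 = (41, 40)
w3 = Lw2 = (364, 365)
Lw3 = (3281, 3280)
w3·Lw3 = 364·3281 + 365·3280 = 2391484; w3·w3 = 364·364 + 365·365 = 265721
λ ≈ 2391484/265721 = 9.000

λ ≈ 9.000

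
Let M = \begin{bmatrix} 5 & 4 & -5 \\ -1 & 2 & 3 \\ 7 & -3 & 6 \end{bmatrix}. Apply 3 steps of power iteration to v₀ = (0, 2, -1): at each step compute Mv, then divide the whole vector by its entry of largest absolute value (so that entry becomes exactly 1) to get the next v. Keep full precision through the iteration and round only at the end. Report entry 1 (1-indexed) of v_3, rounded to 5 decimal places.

0.33070

Mv0 = (13.000000, 1.000000, -12.000000); divide by 13.000000 → v1 = (1.000000, 0.076923, -0.923077)
Mv1 = (9.923077, -3.615385, 1.230769); divide by 9.923077 → v2 = (1.000000, -0.364341, 0.124031)
Mv2 = (2.922481, -1.356589, 8.837209); divide by 8.837209 → v3 = (0.330702, -0.153509, 1.000000)
Requested entry of v3: 377/1140 = 0.33070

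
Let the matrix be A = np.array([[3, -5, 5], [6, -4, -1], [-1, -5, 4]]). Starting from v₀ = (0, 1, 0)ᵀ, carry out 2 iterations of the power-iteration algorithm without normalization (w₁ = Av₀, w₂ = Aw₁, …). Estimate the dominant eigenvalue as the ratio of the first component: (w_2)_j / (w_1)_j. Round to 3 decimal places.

λ ≈ 4.000

w1 = Av₀ = (3·0 + (-5)·1 + 5·0; 6·0 + (-4)·1 + (-1)·0; (-1)·0 + (-5)·1 + 4·0) = (-5, -4, -5)
w2 = Aw1 = (3·(-5) + (-5)·(-4) + 5·(-5); 6·(-5) + (-4)·(-4) + (-1)·(-5); (-1)·(-5) + (-5)·(-4) + 4·(-5)) = (-20, -9, 5)
Ratio at component: -20 / -5 = 4.000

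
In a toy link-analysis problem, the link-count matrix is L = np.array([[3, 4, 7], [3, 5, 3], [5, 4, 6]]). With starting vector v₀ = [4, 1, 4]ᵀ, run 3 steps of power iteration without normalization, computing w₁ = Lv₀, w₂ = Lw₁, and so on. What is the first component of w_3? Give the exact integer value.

w1 = Lv₀ = (44, 29, 48)
w2 = Lw1 = (584, 421, 624)
w3 = Lw2 = (7804, 5729, 8348)
The requested component of w3 is 7804.

7804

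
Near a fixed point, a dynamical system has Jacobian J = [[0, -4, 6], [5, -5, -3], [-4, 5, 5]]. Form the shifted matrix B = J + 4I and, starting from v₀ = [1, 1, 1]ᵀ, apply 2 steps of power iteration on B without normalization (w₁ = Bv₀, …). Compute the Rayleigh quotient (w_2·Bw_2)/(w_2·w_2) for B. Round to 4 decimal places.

μ ≈ 7.1758

B = J + 4I has rows (4, -4, 6); (5, -1, -3); (-4, 5, 9)
w1 = Bv₀ = (6, 1, 10)
w2 = Bw1 = (80, -1, 71)
Bw2 = (750, 188, 314)
w2·Bw2 = 82106; w2·w2 = 11442; μ ≈ 82106/11442 = 7.1758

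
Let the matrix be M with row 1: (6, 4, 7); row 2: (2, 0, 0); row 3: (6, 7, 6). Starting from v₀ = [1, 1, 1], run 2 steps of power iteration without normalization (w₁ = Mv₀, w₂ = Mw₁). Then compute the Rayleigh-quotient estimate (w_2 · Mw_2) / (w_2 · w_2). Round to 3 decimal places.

w1 = Mv₀ = (6·1 + 4·1 + 7·1; 2·1 + 0·1 + 0·1; 6·1 + 7·1 + 6·1) = (17, 2, 19)
w2 = Mw1 = (6·17 + 4·2 + 7·19; 2·17 + 0·2 + 0·19; 6·17 + 7·2 + 6·19) = (243, 34, 230)
Mw2 = (3204, 486, 3076)
w2·Mw2 = 243·3204 + 34·486 + 230·3076 = 1502576; w2·w2 = 243·243 + 34·34 + 230·230 = 113105
λ ≈ 1502576/113105 = 13.285

13.285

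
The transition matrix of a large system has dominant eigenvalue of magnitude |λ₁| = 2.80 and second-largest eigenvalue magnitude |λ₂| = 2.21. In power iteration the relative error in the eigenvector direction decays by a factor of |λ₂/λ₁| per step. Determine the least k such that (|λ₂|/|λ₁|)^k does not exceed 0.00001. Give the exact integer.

|λ₂/λ₁| = 2.21/2.80 = 0.78929
Need k ≥ ln(0.00001) / ln(0.78929) = -11.5129 / -0.2366 ≈ 48.654
Smallest integer k satisfying the bound: 49

49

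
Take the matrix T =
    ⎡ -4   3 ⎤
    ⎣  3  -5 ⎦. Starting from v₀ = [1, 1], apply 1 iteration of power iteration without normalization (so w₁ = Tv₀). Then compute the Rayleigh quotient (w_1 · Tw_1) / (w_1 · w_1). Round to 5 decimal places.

λ ≈ -2.40000

w1 = Tv₀ = ((-4)·1 + 3·1; 3·1 + (-5)·1) = (-1, -2)
Tw1 = (-2, 7)
w1·Tw1 = (-1)·(-2) + (-2)·7 = -12; w1·w1 = (-1)·(-1) + (-2)·(-2) = 5
λ ≈ -12/5 = -2.40000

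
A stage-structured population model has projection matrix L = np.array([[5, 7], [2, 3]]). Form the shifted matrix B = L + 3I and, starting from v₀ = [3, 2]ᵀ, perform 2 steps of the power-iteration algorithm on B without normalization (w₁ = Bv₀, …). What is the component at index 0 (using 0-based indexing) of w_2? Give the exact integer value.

430

B = L + 3I has rows (8, 7); (2, 6)
w1 = Bv₀ = (8·3 + 7·2; 2·3 + 6·2) = (38, 18)
w2 = Bw1 = (8·38 + 7·18; 2·38 + 6·18) = (430, 184)
Requested component of w2: 430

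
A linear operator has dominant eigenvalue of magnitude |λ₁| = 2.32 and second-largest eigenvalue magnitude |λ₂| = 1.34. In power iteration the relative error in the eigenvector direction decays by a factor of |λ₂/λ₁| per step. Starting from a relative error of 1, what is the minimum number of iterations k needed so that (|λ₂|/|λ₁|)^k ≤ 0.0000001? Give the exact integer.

30

|λ₂/λ₁| = 1.34/2.32 = 0.57759
Need k ≥ ln(0.0000001) / ln(0.57759) = -16.1181 / -0.5489 ≈ 29.364
Smallest integer k satisfying the bound: 30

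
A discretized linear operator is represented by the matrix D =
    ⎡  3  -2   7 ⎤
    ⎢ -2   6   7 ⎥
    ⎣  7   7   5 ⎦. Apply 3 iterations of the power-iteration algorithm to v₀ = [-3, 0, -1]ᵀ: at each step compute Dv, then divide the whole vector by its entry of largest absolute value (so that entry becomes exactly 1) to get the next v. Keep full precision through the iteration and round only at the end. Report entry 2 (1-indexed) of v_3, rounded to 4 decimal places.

Dv0 = (-16.00000, -1.00000, -26.00000); divide by -26.00000 → v1 = (0.61538, 0.03846, 1.00000)
Dv1 = (8.76923, 6.00000, 9.57692); divide by 9.57692 → v2 = (0.91566, 0.62651, 1.00000)
Dv2 = (8.49398, 8.92771, 15.79518); divide by 15.79518 → v3 = (0.53776, 0.56522, 1.00000)
Requested entry of v3: -2223/-3933 = 0.5652

0.5652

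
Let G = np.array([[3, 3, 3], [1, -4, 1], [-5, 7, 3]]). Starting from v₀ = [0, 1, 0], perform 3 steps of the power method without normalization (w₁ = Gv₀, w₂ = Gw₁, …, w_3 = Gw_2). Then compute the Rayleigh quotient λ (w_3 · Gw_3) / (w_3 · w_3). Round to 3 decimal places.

-5.149

w1 = Gv₀ = (3·0 + 3·1 + 3·0; 1·0 + (-4)·1 + 1·0; (-5)·0 + 7·1 + 3·0) = (3, -4, 7)
w2 = Gw1 = (3·3 + 3·(-4) + 3·7; 1·3 + (-4)·(-4) + 1·7; (-5)·3 + 7·(-4) + 3·7) = (18, 26, -22)
w3 = Gw2 = (66, -108, 26)
Gw3 = (-48, 524, -1008)
w3·Gw3 = 66·(-48) + (-108)·524 + 26·(-1008) = -85968; w3·w3 = 66·66 + (-108)·(-108) + 26·26 = 16696
λ ≈ -85968/16696 = -5.149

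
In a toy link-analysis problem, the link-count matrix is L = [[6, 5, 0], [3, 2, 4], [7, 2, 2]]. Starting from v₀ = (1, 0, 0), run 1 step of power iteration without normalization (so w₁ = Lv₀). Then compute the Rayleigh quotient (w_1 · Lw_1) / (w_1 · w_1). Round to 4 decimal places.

λ ≈ 9.5319

w1 = Lv₀ = (6·1 + 5·0 + 0·0; 3·1 + 2·0 + 4·0; 7·1 + 2·0 + 2·0) = (6, 3, 7)
Lw1 = (51, 52, 62)
w1·Lw1 = 6·51 + 3·52 + 7·62 = 896; w1·w1 = 6·6 + 3·3 + 7·7 = 94
λ ≈ 896/94 = 9.5319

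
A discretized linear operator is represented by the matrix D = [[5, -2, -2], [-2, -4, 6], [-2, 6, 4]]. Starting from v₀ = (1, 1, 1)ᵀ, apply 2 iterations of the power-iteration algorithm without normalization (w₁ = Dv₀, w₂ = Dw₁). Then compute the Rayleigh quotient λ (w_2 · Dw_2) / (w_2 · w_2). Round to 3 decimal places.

λ ≈ 4.987

w1 = Dv₀ = (5·1 + (-2)·1 + (-2)·1; (-2)·1 + (-4)·1 + 6·1; (-2)·1 + 6·1 + 4·1) = (1, 0, 8)
w2 = Dw1 = (5·1 + (-2)·0 + (-2)·8; (-2)·1 + (-4)·0 + 6·8; (-2)·1 + 6·0 + 4·8) = (-11, 46, 30)
Dw2 = (-207, 18, 418)
w2·Dw2 = (-11)·(-207) + 46·18 + 30·418 = 15645; w2·w2 = (-11)·(-11) + 46·46 + 30·30 = 3137
λ ≈ 15645/3137 = 4.987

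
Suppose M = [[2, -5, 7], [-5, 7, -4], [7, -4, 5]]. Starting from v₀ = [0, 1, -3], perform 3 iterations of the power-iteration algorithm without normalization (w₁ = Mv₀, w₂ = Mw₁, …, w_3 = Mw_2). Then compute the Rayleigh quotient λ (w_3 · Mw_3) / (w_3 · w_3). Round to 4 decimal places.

w1 = Mv₀ = (-26, 19, -19)
w2 = Mw1 = (-280, 339, -353)
w3 = Mw2 = (-4726, 5185, -5081)
Mw3 = (-70944, 80249, -79227)
w3·Mw3 = (-4726)·(-70944) + 5185·80249 + (-5081)·(-79227) = 1153924796; w3·w3 = (-4726)·(-4726) + 5185·5185 + (-5081)·(-5081) = 75035862
λ ≈ 1153924796/75035862 = 15.3783

λ ≈ 15.3783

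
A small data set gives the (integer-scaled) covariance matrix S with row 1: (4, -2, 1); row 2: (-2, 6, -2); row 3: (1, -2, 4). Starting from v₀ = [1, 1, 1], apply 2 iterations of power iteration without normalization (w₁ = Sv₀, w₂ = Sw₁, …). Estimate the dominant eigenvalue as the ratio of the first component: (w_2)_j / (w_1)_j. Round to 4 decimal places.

3.6667

w1 = Sv₀ = (3, 2, 3)
w2 = Sw1 = (11, 0, 11)
Ratio at component: 11 / 3 = 3.6667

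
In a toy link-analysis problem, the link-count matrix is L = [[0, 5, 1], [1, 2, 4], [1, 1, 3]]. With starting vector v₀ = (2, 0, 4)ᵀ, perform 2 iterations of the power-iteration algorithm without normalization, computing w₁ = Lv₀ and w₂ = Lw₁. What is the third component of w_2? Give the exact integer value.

64

w1 = Lv₀ = (4, 18, 14)
w2 = Lw1 = (104, 96, 64)
The requested component of w2 is 64.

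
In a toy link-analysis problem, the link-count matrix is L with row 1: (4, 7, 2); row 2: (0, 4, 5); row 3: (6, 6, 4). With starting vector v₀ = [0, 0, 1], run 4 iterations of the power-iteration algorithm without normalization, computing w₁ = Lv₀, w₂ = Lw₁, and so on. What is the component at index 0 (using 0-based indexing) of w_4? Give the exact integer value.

7106

w1 = Lv₀ = (4·0 + 7·0 + 2·1; 0·0 + 4·0 + 5·1; 6·0 + 6·0 + 4·1) = (2, 5, 4)
w2 = Lw1 = (4·2 + 7·5 + 2·4; 0·2 + 4·5 + 5·4; 6·2 + 6·5 + 4·4) = (51, 40, 58)
w3 = Lw2 = (600, 450, 778)
w4 = Lw3 = (7106, 5690, 9412)
The requested component of w4 is 7106.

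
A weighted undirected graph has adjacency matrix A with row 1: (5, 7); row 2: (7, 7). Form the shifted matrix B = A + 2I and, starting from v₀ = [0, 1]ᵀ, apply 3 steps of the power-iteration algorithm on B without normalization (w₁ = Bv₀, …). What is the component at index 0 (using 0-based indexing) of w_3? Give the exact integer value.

1694

B = A + 2I has rows (7, 7); (7, 9)
w1 = Bv₀ = (7, 9)
w2 = Bw1 = (112, 130)
w3 = Bw2 = (1694, 1954)
Requested component of w3: 1694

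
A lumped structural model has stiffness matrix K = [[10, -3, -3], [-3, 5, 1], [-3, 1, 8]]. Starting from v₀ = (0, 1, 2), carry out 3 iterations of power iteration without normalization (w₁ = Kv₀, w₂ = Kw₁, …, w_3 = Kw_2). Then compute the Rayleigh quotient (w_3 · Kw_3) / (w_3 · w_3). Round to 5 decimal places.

λ ≈ 13.20537

w1 = Kv₀ = (-9, 7, 17)
w2 = Kw1 = (-162, 79, 170)
w3 = Kw2 = (-2367, 1051, 1925)
Kw3 = (-32598, 14281, 23552)
w3·Kw3 = (-2367)·(-32598) + 1051·14281 + 1925·23552 = 137506397; w3·w3 = (-2367)·(-2367) + 1051·1051 + 1925·1925 = 10412915
λ ≈ 137506397/10412915 = 13.20537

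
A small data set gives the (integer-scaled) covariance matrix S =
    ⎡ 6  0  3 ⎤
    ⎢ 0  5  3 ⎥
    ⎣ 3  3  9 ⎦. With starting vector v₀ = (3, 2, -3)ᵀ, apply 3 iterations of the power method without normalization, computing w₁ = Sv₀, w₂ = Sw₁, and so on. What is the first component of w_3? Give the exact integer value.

w1 = Sv₀ = (9, 1, -12)
w2 = Sw1 = (18, -31, -78)
w3 = Sw2 = (-126, -389, -741)
The requested component of w3 is -126.

-126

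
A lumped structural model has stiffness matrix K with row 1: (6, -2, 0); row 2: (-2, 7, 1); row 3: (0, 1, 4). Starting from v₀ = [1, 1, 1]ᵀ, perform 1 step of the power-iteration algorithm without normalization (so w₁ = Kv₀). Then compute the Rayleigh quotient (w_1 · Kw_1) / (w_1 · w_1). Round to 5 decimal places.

w1 = Kv₀ = (6·1 + (-2)·1 + 0·1; (-2)·1 + 7·1 + 1·1; 0·1 + 1·1 + 4·1) = (4, 6, 5)
Kw1 = (12, 39, 26)
w1·Kw1 = 4·12 + 6·39 + 5·26 = 412; w1·w1 = 4·4 + 6·6 + 5·5 = 77
λ ≈ 412/77 = 5.35065

λ ≈ 5.35065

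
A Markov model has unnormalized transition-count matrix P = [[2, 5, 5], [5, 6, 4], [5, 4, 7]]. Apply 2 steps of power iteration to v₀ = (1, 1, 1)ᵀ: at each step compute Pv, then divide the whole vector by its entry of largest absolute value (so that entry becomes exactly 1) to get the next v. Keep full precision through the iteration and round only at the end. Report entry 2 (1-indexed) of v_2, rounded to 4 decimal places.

Pv0 = (12.00000, 15.00000, 16.00000); divide by 16.00000 → v1 = (0.75000, 0.93750, 1.00000)
Pv1 = (11.18750, 13.37500, 14.50000); divide by 14.50000 → v2 = (0.77155, 0.92241, 1.00000)
Requested entry of v2: 214/232 = 0.9224

0.9224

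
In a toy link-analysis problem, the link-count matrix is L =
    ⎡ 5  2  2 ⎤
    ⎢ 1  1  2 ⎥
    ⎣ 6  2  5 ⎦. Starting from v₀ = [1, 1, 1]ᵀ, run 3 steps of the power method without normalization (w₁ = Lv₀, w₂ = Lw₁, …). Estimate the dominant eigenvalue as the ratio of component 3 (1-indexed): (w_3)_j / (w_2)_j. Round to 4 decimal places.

λ ≈ 9.3465

w1 = Lv₀ = (5·1 + 2·1 + 2·1; 1·1 + 1·1 + 2·1; 6·1 + 2·1 + 5·1) = (9, 4, 13)
w2 = Lw1 = (5·9 + 2·4 + 2·13; 1·9 + 1·4 + 2·13; 6·9 + 2·4 + 5·13) = (79, 39, 127)
w3 = Lw2 = (727, 372, 1187)
Ratio at component: 1187 / 127 = 9.3465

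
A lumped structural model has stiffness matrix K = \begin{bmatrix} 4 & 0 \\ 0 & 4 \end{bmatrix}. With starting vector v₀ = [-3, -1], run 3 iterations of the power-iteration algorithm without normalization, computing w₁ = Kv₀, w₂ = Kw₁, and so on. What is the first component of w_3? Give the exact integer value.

w1 = Kv₀ = (-12, -4)
w2 = Kw1 = (-48, -16)
w3 = Kw2 = (-192, -64)
The requested component of w3 is -192.

-192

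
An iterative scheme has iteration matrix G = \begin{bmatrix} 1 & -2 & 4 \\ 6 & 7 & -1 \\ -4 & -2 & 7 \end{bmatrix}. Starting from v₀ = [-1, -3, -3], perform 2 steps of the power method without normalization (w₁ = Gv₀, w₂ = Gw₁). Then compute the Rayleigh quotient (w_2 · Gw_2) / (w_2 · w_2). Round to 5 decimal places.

w1 = Gv₀ = (-7, -24, -11)
w2 = Gw1 = (-3, -199, -1)
Gw2 = (391, -1410, 403)
w2·Gw2 = (-3)·391 + (-199)·(-1410) + (-1)·403 = 279014; w2·w2 = (-3)·(-3) + (-199)·(-199) + (-1)·(-1) = 39611
λ ≈ 279014/39611 = 7.04385

λ ≈ 7.04385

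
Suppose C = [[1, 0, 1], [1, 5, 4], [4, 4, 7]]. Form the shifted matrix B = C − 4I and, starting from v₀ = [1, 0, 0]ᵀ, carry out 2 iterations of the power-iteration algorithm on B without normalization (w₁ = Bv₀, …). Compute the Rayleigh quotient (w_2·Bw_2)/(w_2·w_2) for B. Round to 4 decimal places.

μ ≈ 1.6457

B = C − 4I has rows (-3, 0, 1); (1, 1, 4); (4, 4, 3)
w1 = Bv₀ = ((-3)·1 + 0·0 + 1·0; 1·1 + 1·0 + 4·0; 4·1 + 4·0 + 3·0) = (-3, 1, 4)
w2 = Bw1 = ((-3)·(-3) + 0·1 + 1·4; 1·(-3) + 1·1 + 4·4; 4·(-3) + 4·1 + 3·4) = (13, 14, 4)
Bw2 = (-35, 43, 120)
w2·Bw2 = 627; w2·w2 = 381; μ ≈ 627/381 = 1.6457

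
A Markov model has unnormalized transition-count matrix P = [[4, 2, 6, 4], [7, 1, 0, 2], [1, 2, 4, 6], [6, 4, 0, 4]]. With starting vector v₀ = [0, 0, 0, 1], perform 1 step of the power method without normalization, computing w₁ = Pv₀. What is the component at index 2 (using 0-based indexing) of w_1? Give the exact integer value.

6

w1 = Pv₀ = (4·0 + 2·0 + 6·0 + 4·1; 7·0 + 1·0 + 0·0 + 2·1; 1·0 + 2·0 + 4·0 + 6·1; 6·0 + 4·0 + 0·0 + 4·1) = (4, 2, 6, 4)
The requested component of w1 is 6.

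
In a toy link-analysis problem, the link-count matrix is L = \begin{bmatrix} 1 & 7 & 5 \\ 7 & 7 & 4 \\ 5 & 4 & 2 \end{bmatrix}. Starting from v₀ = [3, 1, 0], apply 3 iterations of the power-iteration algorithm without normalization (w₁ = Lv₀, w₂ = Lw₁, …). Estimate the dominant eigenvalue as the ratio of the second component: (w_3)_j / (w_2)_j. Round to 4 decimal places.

w1 = Lv₀ = (1·3 + 7·1 + 5·0; 7·3 + 7·1 + 4·0; 5·3 + 4·1 + 2·0) = (10, 28, 19)
w2 = Lw1 = (1·10 + 7·28 + 5·19; 7·10 + 7·28 + 4·19; 5·10 + 4·28 + 2·19) = (301, 342, 200)
w3 = Lw2 = (3695, 5301, 3273)
Ratio at component: 5301 / 342 = 15.5000

15.5000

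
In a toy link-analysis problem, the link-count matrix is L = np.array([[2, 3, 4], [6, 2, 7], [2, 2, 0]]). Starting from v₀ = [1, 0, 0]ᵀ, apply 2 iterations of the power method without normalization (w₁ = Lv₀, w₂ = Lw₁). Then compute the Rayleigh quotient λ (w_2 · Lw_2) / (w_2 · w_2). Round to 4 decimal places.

w1 = Lv₀ = (2, 6, 2)
w2 = Lw1 = (30, 38, 16)
Lw2 = (238, 368, 136)
w2·Lw2 = 30·238 + 38·368 + 16·136 = 23300; w2·w2 = 30·30 + 38·38 + 16·16 = 2600
λ ≈ 23300/2600 = 8.9615

λ ≈ 8.9615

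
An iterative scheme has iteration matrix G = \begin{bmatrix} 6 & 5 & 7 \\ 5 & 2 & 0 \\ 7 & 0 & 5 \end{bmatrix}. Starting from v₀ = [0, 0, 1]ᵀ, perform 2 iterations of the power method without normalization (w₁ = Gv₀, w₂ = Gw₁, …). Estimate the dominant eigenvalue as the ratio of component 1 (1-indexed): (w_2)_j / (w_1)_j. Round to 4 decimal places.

w1 = Gv₀ = (6·0 + 5·0 + 7·1; 5·0 + 2·0 + 0·1; 7·0 + 0·0 + 5·1) = (7, 0, 5)
w2 = Gw1 = (6·7 + 5·0 + 7·5; 5·7 + 2·0 + 0·5; 7·7 + 0·0 + 5·5) = (77, 35, 74)
Ratio at component: 77 / 7 = 11.0000

11.0000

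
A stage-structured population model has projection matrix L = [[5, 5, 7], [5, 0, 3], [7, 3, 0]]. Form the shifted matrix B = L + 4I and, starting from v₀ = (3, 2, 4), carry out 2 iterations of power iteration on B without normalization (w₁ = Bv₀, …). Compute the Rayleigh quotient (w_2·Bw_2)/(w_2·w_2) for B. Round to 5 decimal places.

16.61575

B = L + 4I has rows (9, 5, 7); (5, 4, 3); (7, 3, 4)
w1 = Bv₀ = (65, 35, 43)
w2 = Bw1 = (1061, 594, 732)
Bw2 = (17643, 9877, 12137)
w2·Bw2 = 33470445; w2·w2 = 2014381; μ ≈ 33470445/2014381 = 16.61575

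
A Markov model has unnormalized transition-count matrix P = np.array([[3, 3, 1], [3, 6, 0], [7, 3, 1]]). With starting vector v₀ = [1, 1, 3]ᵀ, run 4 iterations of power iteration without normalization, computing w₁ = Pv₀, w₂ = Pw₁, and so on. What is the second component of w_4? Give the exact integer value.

w1 = Pv₀ = (3·1 + 3·1 + 1·3; 3·1 + 6·1 + 0·3; 7·1 + 3·1 + 1·3) = (9, 9, 13)
w2 = Pw1 = (3·9 + 3·9 + 1·13; 3·9 + 6·9 + 0·13; 7·9 + 3·9 + 1·13) = (67, 81, 103)
w3 = Pw2 = (547, 687, 815)
w4 = Pw3 = (4517, 5763, 6705)
The requested component of w4 is 5763.

5763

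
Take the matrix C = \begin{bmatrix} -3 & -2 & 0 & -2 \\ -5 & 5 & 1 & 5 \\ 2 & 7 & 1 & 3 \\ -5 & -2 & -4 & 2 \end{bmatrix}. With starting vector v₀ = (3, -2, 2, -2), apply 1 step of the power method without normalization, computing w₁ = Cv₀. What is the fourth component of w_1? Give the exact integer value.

-23

w1 = Cv₀ = ((-3)·3 + (-2)·(-2) + 0·2 + (-2)·(-2); (-5)·3 + 5·(-2) + 1·2 + 5·(-2); 2·3 + 7·(-2) + 1·2 + 3·(-2); (-5)·3 + (-2)·(-2) + (-4)·2 + 2·(-2)) = (-1, -33, -12, -23)
The requested component of w1 is -23.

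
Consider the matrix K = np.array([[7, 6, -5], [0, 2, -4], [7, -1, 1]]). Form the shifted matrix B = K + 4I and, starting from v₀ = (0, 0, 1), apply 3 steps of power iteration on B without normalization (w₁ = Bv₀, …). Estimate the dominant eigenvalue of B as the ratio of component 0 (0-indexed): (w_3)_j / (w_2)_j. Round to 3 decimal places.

B = K + 4I has rows (11, 6, -5); (0, 6, -4); (7, -1, 5)
w1 = Bv₀ = (-5, -4, 5)
w2 = Bw1 = (-104, -44, -6)
w3 = Bw2 = (-1378, -240, -714)
Ratio: -1378/-104 = 13.250

μ ≈ 13.250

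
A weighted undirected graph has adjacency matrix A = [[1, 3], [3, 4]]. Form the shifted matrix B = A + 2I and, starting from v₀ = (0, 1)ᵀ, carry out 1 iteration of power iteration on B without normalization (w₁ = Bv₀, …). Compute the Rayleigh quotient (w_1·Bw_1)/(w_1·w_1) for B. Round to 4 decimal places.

μ ≈ 7.8000

B = A + 2I has rows (3, 3); (3, 6)
w1 = Bv₀ = (3·0 + 3·1; 3·0 + 6·1) = (3, 6)
Bw1 = (27, 45)
w1·Bw1 = 351; w1·w1 = 45; μ ≈ 351/45 = 7.8000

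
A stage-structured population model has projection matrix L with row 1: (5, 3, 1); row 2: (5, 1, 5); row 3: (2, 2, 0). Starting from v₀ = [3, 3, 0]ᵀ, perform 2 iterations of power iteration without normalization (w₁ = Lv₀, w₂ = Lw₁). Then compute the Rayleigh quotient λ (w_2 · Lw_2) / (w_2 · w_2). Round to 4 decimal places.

λ ≈ 8.2876

w1 = Lv₀ = (24, 18, 12)
w2 = Lw1 = (186, 198, 84)
Lw2 = (1608, 1548, 768)
w2·Lw2 = 186·1608 + 198·1548 + 84·768 = 670104; w2·w2 = 186·186 + 198·198 + 84·84 = 80856
λ ≈ 670104/80856 = 8.2876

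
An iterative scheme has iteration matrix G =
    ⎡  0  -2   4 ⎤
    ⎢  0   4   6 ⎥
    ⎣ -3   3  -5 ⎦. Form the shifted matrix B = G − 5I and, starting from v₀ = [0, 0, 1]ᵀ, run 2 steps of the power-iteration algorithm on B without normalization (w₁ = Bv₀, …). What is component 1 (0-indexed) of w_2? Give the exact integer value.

-66

B = G − 5I has rows (-5, -2, 4); (0, -1, 6); (-3, 3, -10)
w1 = Bv₀ = (4, 6, -10)
w2 = Bw1 = (-72, -66, 106)
Requested component of w2: -66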